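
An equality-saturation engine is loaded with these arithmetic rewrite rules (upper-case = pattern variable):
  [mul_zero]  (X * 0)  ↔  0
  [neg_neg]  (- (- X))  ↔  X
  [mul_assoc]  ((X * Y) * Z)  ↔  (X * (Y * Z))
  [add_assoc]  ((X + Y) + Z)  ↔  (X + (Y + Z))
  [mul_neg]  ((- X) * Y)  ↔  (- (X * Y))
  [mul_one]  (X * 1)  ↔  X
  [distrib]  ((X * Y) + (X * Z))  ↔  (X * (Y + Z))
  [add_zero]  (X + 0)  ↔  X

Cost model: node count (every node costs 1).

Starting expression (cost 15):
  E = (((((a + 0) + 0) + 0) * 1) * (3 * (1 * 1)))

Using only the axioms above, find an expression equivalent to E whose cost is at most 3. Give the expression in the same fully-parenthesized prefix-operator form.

1. [mul_one →] ((((a + 0) + 0) + 0) * 1)  →  (((a + 0) + 0) + 0);  E = ((((a + 0) + 0) + 0) * (3 * (1 * 1)))
2. [mul_one →] (1 * 1)  →  1;  E = ((((a + 0) + 0) + 0) * (3 * 1))
3. [add_zero →] ((a + 0) + 0)  →  (a + 0);  E = (((a + 0) + 0) * (3 * 1))
4. [mul_one →] (3 * 1)  →  3;  E = (((a + 0) + 0) * 3)
5. [add_zero →] ((a + 0) + 0)  →  (a + 0);  E = ((a + 0) * 3)
6. [add_zero →] (a + 0)  →  a;  cost 3 ≤ 3, done

(a * 3)   [cost 3]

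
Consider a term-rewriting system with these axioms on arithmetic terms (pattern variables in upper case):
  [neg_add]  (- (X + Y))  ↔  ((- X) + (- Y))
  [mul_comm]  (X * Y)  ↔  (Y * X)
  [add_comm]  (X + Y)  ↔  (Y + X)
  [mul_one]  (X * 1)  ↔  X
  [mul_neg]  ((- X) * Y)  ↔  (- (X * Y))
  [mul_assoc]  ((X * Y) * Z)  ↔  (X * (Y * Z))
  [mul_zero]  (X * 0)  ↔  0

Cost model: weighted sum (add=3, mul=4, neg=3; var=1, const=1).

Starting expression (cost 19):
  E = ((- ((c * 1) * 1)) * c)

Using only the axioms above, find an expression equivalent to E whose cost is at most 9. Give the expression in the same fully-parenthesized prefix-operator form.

step 1: mul_one (→) rewrites (c * 1) into c, now ((- (c * 1)) * c)
step 2: mul_one (→) rewrites (c * 1) into c, reaching cost 9 (bound 9)

((- c) * c)   [cost 9]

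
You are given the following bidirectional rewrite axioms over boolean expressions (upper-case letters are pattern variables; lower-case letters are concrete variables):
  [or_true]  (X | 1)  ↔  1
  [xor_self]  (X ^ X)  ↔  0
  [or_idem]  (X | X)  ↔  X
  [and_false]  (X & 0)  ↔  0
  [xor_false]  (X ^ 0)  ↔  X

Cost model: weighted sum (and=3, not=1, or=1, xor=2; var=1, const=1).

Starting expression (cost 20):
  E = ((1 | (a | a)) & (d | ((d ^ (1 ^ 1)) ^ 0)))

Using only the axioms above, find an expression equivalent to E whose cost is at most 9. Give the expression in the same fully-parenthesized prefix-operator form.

((1 | a) & (d | d))   [cost 9]

(1) ((d ^ (1 ^ 1)) ^ 0)  =[xor_false →]=  (d ^ (1 ^ 1))    ⊢ ((1 | (a | a)) & (d | (d ^ (1 ^ 1))))
(2) (1 ^ 1)  =[xor_self →]=  0    ⊢ ((1 | (a | a)) & (d | (d ^ 0)))
(3) (a | a)  =[or_idem →]=  a    ⊢ ((1 | a) & (d | (d ^ 0)))
(4) (d ^ 0)  =[xor_false →]=  d    ⊢ cost 9, within 9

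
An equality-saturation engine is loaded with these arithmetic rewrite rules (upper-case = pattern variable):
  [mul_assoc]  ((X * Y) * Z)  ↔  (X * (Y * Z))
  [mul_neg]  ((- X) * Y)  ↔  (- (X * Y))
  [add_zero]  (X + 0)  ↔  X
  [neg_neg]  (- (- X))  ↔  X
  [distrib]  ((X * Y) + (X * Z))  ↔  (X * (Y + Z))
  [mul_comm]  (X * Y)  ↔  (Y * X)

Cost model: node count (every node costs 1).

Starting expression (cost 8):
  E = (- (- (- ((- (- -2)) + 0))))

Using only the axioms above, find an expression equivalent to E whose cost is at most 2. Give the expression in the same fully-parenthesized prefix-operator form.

(- -2)   [cost 2]

step 1: neg_neg (→) rewrites (- (- (- ((- (- -2)) + 0)))) into (- ((- (- -2)) + 0))
step 2: neg_neg (→) rewrites (- (- -2)) into -2, now (- (-2 + 0))
step 3: add_zero (→) rewrites (-2 + 0) into -2, reaching cost 2 (bound 2)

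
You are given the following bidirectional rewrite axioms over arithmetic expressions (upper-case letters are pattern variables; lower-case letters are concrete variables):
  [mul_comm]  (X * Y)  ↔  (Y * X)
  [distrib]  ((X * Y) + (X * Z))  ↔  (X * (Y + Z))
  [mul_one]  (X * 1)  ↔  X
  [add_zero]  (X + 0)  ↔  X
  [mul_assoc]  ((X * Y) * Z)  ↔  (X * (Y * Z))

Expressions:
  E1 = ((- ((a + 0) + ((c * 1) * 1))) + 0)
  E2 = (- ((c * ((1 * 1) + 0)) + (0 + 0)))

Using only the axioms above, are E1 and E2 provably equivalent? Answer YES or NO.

NO

Every axiom is a valid identity, so a rewrite proof would force E1 and E2 to agree under every assignment.
At a=1, c=0: E1 = -1 but E2 = 0; they differ, so no derivation exists.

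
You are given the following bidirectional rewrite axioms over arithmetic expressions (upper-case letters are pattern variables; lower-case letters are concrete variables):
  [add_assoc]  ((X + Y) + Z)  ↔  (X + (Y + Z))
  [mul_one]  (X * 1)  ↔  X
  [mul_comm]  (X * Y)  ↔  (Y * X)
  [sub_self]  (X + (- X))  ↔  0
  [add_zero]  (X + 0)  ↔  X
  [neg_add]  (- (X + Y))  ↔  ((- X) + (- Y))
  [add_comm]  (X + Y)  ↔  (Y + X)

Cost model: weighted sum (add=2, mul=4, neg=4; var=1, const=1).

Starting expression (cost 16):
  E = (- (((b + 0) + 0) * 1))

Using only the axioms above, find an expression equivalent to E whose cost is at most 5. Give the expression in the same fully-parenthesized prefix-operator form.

(- b)   [cost 5]

1. [mul_one →] (((b + 0) + 0) * 1)  →  ((b + 0) + 0);  E = (- ((b + 0) + 0))
2. [add_comm →] (b + 0)  →  (0 + b);  E = (- ((0 + b) + 0))
3. [add_zero →] ((0 + b) + 0)  →  (0 + b);  E = (- (0 + b))
4. [add_comm →] (0 + b)  →  (b + 0);  E = (- (b + 0))
5. [add_zero →] (b + 0)  →  b;  cost 5 ≤ 5, done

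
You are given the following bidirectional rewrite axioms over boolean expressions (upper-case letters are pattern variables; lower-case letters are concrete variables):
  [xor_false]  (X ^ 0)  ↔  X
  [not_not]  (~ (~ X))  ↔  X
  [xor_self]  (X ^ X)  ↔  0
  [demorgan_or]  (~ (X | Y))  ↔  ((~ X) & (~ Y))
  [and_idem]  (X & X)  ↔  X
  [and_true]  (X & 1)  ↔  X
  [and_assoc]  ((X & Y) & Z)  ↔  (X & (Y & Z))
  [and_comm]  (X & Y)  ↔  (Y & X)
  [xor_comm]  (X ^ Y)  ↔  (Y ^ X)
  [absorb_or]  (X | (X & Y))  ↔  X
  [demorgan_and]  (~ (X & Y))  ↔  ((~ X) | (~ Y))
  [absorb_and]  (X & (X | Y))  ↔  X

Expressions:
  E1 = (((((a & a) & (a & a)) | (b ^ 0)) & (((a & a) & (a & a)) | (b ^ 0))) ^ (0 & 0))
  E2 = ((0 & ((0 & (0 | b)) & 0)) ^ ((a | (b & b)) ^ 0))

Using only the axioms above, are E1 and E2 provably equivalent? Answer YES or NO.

YES

(1) ((((a & a) & (a & a)) | (b ^ 0)) & (((a & a) & (a & a)) | (b ^ 0)))  =[and_idem →]=  (((a & a) & (a & a)) | (b ^ 0))    ⊢ ((((a & a) & (a & a)) | (b ^ 0)) ^ (0 & 0))
(2) ((((a & a) & (a & a)) | (b ^ 0)) ^ (0 & 0))  =[xor_comm →]=  ((0 & 0) ^ (((a & a) & (a & a)) | (b ^ 0)))
(3) ((a & a) & (a & a))  =[and_idem →]=  (a & a)    ⊢ ((0 & 0) ^ ((a & a) | (b ^ 0)))
(4) (a & a)  =[and_idem →]=  a    ⊢ ((0 & 0) ^ (a | (b ^ 0)))
(5) (b ^ 0)  =[xor_false →]=  b    ⊢ ((0 & 0) ^ (a | b))
(6) (a | b)  =[xor_false ←]=  ((a | b) ^ 0)    ⊢ ((0 & 0) ^ ((a | b) ^ 0))
(7) 0  =[and_idem ←]=  (0 & 0)    ⊢ ((0 & (0 & 0)) ^ ((a | b) ^ 0))
(8) b  =[and_idem ←]=  (b & b)    ⊢ ((0 & (0 & 0)) ^ ((a | (b & b)) ^ 0))
(9) 0  =[absorb_and ←]=  (0 & (0 | b))    ⊢ E2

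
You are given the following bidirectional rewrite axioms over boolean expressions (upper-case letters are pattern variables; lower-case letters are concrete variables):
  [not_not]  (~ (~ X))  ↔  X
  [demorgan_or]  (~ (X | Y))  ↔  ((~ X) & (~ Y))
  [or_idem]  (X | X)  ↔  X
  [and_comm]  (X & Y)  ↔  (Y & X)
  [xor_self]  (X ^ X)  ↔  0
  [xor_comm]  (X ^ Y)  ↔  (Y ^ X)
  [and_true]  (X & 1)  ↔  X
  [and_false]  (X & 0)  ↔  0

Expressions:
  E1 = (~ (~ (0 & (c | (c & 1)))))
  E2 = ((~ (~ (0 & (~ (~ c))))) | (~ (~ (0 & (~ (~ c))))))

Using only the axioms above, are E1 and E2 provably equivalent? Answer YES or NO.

YES

(1) (c & 1)  =[and_true →]=  c    ⊢ (~ (~ (0 & (c | c))))
(2) (~ (~ (0 & (c | c))))  =[not_not →]=  (0 & (c | c))
(3) (c | c)  =[or_idem →]=  c    ⊢ (0 & c)
(4) (0 & c)  =[not_not ←]=  (~ (~ (0 & c)))
(5) c  =[not_not ←]=  (~ (~ c))    ⊢ (~ (~ (0 & (~ (~ c)))))
(6) (~ (~ (0 & (~ (~ c)))))  =[or_idem ←]=  ((~ (~ (0 & (~ (~ c))))) | (~ (~ (0 & (~ (~ c))))))    ⊢ E2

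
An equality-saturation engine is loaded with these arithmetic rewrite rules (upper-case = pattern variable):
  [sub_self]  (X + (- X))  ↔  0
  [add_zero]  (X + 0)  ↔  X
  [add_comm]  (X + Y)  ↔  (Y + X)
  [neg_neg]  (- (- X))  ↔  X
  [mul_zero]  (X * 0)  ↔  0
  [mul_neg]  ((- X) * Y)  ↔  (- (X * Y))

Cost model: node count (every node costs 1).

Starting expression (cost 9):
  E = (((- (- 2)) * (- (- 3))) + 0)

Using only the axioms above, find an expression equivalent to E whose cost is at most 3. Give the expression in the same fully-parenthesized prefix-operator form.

(2 * 3)   [cost 3]

(1) (- (- 3))  =[neg_neg →]=  3    ⊢ (((- (- 2)) * 3) + 0)
(2) (((- (- 2)) * 3) + 0)  =[add_zero →]=  ((- (- 2)) * 3)
(3) (- (- 2))  =[neg_neg →]=  2    ⊢ cost 3, within 3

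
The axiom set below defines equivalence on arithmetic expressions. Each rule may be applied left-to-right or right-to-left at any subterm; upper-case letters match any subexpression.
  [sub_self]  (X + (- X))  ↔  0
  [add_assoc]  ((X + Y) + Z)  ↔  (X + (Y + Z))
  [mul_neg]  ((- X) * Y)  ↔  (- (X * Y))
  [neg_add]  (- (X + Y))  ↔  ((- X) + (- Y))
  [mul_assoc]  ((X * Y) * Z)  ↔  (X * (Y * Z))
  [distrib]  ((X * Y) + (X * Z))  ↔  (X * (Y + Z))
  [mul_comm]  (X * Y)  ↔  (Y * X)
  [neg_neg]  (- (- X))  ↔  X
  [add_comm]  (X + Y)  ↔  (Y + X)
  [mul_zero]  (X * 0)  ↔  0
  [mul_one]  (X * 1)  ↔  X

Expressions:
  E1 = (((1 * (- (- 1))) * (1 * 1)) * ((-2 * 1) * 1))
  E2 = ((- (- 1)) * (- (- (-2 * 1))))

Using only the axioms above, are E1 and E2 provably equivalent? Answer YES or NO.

(1) (- (- 1))  =[neg_neg →]=  1    ⊢ (((1 * 1) * (1 * 1)) * ((-2 * 1) * 1))
(2) (1 * 1)  =[mul_one →]=  1    ⊢ (((1 * 1) * 1) * ((-2 * 1) * 1))
(3) ((-2 * 1) * 1)  =[mul_one →]=  (-2 * 1)    ⊢ (((1 * 1) * 1) * (-2 * 1))
(4) ((1 * 1) * 1)  =[mul_assoc →]=  (1 * (1 * 1))    ⊢ ((1 * (1 * 1)) * (-2 * 1))
(5) (1 * 1)  =[mul_one →]=  1    ⊢ ((1 * 1) * (-2 * 1))
(6) (-2 * 1)  =[mul_one →]=  -2    ⊢ ((1 * 1) * -2)
(7) (1 * 1)  =[mul_one →]=  1    ⊢ (1 * -2)
(8) (1 * -2)  =[mul_comm →]=  (-2 * 1)
(9) -2  =[neg_neg ←]=  (- (- -2))    ⊢ ((- (- -2)) * 1)
(10) ((- (- -2)) * 1)  =[mul_comm →]=  (1 * (- (- -2)))
(11) 1  =[neg_neg ←]=  (- (- 1))    ⊢ ((- (- 1)) * (- (- -2)))
(12) -2  =[mul_one ←]=  (-2 * 1)    ⊢ E2

YES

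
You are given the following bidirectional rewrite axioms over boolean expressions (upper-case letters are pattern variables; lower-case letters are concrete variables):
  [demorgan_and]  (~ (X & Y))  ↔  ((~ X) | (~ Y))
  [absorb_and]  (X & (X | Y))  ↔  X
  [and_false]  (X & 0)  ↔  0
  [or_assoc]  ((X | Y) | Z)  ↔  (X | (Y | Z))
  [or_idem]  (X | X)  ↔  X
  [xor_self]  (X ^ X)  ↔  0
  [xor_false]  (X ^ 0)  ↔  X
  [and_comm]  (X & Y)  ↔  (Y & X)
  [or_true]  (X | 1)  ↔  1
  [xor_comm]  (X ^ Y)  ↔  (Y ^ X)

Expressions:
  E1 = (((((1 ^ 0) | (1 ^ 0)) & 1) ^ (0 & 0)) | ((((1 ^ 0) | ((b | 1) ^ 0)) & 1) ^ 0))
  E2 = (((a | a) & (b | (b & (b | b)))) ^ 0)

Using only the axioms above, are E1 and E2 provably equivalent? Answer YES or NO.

The axioms are sound identities: if E1 ↔* E2 then E1 and E2 evaluate identically under any assignment.
Under a=0, b=0: E1 evaluates to 1, E2 to 0. Distinct ⇒ no rewrite sequence connects them.

NO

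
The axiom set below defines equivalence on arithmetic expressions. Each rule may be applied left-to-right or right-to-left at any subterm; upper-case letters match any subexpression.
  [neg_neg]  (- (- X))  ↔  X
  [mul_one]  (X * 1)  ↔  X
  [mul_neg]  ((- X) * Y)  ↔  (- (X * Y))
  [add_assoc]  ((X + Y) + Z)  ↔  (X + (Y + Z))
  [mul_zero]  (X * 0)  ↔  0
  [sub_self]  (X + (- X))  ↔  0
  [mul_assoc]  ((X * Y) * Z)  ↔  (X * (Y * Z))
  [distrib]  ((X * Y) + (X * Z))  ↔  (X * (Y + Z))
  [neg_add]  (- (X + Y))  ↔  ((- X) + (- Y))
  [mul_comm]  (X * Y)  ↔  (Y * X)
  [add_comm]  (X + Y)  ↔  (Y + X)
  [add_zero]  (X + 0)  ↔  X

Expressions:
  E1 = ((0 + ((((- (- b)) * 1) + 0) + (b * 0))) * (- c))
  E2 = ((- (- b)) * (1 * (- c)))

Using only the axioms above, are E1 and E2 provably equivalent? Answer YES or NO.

YES

(1) (- (- b))  =[neg_neg →]=  b    ⊢ ((0 + (((b * 1) + 0) + (b * 0))) * (- c))
(2) (0 + (((b * 1) + 0) + (b * 0)))  =[add_comm →]=  ((((b * 1) + 0) + (b * 0)) + 0)    ⊢ (((((b * 1) + 0) + (b * 0)) + 0) * (- c))
(3) (b * 0)  =[mul_zero →]=  0    ⊢ (((((b * 1) + 0) + 0) + 0) * (- c))
(4) (((b * 1) + 0) + 0)  =[add_zero →]=  ((b * 1) + 0)    ⊢ ((((b * 1) + 0) + 0) * (- c))
(5) ((b * 1) + 0)  =[add_zero →]=  (b * 1)    ⊢ (((b * 1) + 0) * (- c))
(6) (b * 1)  =[mul_one →]=  b    ⊢ ((b + 0) * (- c))
(7) (b + 0)  =[add_zero →]=  b    ⊢ (b * (- c))
(8) (- c)  =[mul_one ←]=  ((- c) * 1)    ⊢ (b * ((- c) * 1))
(9) ((- c) * 1)  =[mul_comm →]=  (1 * (- c))    ⊢ (b * (1 * (- c)))
(10) b  =[neg_neg ←]=  (- (- b))    ⊢ E2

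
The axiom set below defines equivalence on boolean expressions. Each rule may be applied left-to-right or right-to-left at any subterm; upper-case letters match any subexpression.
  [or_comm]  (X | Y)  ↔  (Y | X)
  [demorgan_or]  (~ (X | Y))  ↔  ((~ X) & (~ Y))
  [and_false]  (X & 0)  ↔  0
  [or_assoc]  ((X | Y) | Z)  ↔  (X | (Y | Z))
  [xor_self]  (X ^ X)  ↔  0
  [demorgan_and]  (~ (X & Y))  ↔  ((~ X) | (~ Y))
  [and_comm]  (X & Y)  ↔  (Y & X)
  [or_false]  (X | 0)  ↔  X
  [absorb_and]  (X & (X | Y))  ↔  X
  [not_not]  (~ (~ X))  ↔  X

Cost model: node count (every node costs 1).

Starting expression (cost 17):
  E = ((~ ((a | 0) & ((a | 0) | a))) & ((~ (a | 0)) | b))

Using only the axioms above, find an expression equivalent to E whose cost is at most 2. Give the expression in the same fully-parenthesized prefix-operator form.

(~ a)   [cost 2]

step 1: absorb_and (→) rewrites ((a | 0) & ((a | 0) | a)) into (a | 0), now ((~ (a | 0)) & ((~ (a | 0)) | b))
step 2: absorb_and (→) rewrites ((~ (a | 0)) & ((~ (a | 0)) | b)) into (~ (a | 0))
step 3: or_false (→) rewrites (a | 0) into a, reaching cost 2 (bound 2)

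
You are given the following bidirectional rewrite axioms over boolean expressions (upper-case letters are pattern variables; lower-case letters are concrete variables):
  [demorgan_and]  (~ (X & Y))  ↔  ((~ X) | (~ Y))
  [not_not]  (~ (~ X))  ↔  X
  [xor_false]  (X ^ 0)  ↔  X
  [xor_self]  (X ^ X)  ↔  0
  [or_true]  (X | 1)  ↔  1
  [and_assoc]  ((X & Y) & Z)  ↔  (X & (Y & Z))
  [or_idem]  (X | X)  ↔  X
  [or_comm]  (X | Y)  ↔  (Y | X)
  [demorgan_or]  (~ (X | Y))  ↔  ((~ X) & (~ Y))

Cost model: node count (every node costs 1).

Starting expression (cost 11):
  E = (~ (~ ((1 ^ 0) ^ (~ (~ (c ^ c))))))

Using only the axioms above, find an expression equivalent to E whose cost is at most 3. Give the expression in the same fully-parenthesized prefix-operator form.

(1 ^ 0)   [cost 3]

step 1: not_not (→) rewrites (~ (~ (c ^ c))) into (c ^ c), now (~ (~ ((1 ^ 0) ^ (c ^ c))))
step 2: not_not (→) rewrites (~ (~ ((1 ^ 0) ^ (c ^ c)))) into ((1 ^ 0) ^ (c ^ c))
step 3: xor_self (→) rewrites (c ^ c) into 0, now ((1 ^ 0) ^ 0)
step 4: xor_false (→) rewrites ((1 ^ 0) ^ 0) into (1 ^ 0), reaching cost 3 (bound 3)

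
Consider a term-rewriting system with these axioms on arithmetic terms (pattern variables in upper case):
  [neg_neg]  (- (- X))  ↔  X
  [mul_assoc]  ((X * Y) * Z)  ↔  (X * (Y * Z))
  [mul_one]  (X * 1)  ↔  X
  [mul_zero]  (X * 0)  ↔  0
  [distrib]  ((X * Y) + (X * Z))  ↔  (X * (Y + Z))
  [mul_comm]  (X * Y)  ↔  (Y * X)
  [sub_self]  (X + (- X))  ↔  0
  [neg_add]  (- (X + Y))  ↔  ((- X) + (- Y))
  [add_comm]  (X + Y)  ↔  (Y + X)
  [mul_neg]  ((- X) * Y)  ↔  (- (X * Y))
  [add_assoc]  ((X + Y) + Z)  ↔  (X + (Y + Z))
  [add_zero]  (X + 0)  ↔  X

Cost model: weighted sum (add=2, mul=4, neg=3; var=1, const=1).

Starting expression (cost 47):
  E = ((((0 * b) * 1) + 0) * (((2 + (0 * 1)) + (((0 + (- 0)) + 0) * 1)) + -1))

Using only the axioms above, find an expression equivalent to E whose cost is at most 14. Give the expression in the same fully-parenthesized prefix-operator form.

((0 * b) * (2 + -1))   [cost 14]

1. [sub_self →] (0 + (- 0))  →  0;  E = ((((0 * b) * 1) + 0) * (((2 + (0 * 1)) + ((0 + 0) * 1)) + -1))
2. [add_zero →] (((0 * b) * 1) + 0)  →  ((0 * b) * 1);  E = (((0 * b) * 1) * (((2 + (0 * 1)) + ((0 + 0) * 1)) + -1))
3. [add_assoc →] (((2 + (0 * 1)) + ((0 + 0) * 1)) + -1)  →  ((2 + (0 * 1)) + (((0 + 0) * 1) + -1));  E = (((0 * b) * 1) * ((2 + (0 * 1)) + (((0 + 0) * 1) + -1)))
4. [add_zero →] (0 + 0)  →  0;  E = (((0 * b) * 1) * ((2 + (0 * 1)) + ((0 * 1) + -1)))
5. [mul_one →] (0 * 1)  →  0;  E = (((0 * b) * 1) * ((2 + 0) + ((0 * 1) + -1)))
6. [mul_one →] (0 * 1)  →  0;  E = (((0 * b) * 1) * ((2 + 0) + (0 + -1)))
7. [add_zero →] (2 + 0)  →  2;  E = (((0 * b) * 1) * (2 + (0 + -1)))
8. [mul_one →] ((0 * b) * 1)  →  (0 * b);  E = ((0 * b) * (2 + (0 + -1)))
9. [add_comm →] (0 + -1)  →  (-1 + 0);  E = ((0 * b) * (2 + (-1 + 0)))
10. [add_zero →] (-1 + 0)  →  -1;  cost 14 ≤ 14, done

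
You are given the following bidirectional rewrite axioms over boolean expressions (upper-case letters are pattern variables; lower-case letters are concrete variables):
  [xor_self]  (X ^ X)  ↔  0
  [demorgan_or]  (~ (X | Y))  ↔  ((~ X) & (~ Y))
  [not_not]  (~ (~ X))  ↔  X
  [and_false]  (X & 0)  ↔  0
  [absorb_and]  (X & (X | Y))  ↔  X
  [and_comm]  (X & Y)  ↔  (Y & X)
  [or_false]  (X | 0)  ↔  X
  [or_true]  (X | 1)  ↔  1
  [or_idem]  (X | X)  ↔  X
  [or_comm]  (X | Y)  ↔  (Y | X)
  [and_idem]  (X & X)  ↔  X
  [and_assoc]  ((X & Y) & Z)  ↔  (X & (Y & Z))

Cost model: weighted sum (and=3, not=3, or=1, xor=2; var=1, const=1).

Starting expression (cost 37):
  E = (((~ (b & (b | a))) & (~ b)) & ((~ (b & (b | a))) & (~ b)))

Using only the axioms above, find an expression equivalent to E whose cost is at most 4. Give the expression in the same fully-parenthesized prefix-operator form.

1. [and_idem →] (((~ (b & (b | a))) & (~ b)) & ((~ (b & (b | a))) & (~ b)))  →  ((~ (b & (b | a))) & (~ b))
2. [absorb_and →] (b & (b | a))  →  b;  E = ((~ b) & (~ b))
3. [and_idem →] ((~ b) & (~ b))  →  (~ b);  cost 4 ≤ 4, done

(~ b)   [cost 4]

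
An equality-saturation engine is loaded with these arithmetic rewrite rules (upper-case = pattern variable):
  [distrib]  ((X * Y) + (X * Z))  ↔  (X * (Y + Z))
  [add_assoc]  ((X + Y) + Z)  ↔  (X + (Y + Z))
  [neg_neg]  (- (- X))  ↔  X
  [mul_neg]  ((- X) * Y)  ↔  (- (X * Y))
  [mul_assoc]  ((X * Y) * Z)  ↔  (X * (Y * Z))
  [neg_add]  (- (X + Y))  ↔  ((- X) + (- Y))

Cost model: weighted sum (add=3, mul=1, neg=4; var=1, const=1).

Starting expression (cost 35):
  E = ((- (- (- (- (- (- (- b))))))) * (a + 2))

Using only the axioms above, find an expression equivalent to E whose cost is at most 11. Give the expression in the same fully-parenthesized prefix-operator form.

step 1: neg_neg (→) rewrites (- (- (- (- (- (- (- b))))))) into (- (- (- (- (- b))))), now ((- (- (- (- (- b))))) * (a + 2))
step 2: neg_neg (→) rewrites (- (- (- (- (- b))))) into (- (- (- b))), now ((- (- (- b))) * (a + 2))
step 3: neg_neg (→) rewrites (- (- (- b))) into (- b), reaching cost 11 (bound 11)

((- b) * (a + 2))   [cost 11]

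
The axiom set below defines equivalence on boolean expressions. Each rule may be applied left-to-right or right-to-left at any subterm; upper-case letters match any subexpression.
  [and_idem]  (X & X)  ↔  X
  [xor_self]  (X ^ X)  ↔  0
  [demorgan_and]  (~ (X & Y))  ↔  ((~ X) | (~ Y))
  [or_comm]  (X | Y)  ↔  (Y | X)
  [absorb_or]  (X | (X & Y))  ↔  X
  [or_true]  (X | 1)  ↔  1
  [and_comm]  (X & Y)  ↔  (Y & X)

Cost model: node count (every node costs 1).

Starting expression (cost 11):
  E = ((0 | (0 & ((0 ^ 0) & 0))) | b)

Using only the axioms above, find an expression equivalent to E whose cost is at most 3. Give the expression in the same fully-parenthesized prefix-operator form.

1. [xor_self →] (0 ^ 0)  →  0;  E = ((0 | (0 & (0 & 0))) | b)
2. [and_idem →] (0 & 0)  →  0;  E = ((0 | (0 & 0)) | b)
3. [absorb_or →] (0 | (0 & 0))  →  0;  cost 3 ≤ 3, done

(0 | b)   [cost 3]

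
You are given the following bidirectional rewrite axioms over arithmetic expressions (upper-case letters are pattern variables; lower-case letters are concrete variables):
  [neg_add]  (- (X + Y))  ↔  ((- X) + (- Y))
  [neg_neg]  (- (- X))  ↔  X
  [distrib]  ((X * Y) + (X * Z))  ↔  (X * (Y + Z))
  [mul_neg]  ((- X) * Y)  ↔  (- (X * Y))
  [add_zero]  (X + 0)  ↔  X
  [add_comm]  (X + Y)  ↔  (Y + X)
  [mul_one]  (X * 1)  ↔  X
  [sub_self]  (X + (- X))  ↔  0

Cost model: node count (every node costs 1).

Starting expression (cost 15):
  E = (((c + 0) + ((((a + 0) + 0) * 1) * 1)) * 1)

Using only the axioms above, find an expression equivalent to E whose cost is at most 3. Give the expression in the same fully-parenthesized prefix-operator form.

step 1: mul_one (→) rewrites ((((a + 0) + 0) * 1) * 1) into (((a + 0) + 0) * 1), now (((c + 0) + (((a + 0) + 0) * 1)) * 1)
step 2: add_zero (→) rewrites (c + 0) into c, now ((c + (((a + 0) + 0) * 1)) * 1)
step 3: mul_one (→) rewrites (((a + 0) + 0) * 1) into ((a + 0) + 0), now ((c + ((a + 0) + 0)) * 1)
step 4: add_zero (→) rewrites (a + 0) into a, now ((c + (a + 0)) * 1)
step 5: add_zero (→) rewrites (a + 0) into a, now ((c + a) * 1)
step 6: mul_one (→) rewrites ((c + a) * 1) into (c + a), reaching cost 3 (bound 3)

(c + a)   [cost 3]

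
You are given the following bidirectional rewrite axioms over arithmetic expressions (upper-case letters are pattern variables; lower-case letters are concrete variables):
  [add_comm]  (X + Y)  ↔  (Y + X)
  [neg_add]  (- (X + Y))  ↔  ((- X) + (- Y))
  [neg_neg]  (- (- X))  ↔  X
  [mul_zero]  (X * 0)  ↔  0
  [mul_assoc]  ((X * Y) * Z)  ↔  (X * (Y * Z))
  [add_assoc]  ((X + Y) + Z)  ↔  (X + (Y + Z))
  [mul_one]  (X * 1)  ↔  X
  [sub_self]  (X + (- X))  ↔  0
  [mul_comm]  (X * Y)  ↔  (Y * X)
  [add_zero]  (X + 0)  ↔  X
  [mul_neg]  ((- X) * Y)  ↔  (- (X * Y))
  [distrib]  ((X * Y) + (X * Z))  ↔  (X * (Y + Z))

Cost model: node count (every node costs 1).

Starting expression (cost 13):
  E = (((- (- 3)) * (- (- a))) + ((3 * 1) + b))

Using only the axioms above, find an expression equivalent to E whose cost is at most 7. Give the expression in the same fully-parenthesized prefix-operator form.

step 1: mul_one (→) rewrites (3 * 1) into 3, now (((- (- 3)) * (- (- a))) + (3 + b))
step 2: neg_neg (→) rewrites (- (- a)) into a, now (((- (- 3)) * a) + (3 + b))
step 3: neg_neg (→) rewrites (- (- 3)) into 3, reaching cost 7 (bound 7)

((3 * a) + (3 + b))   [cost 7]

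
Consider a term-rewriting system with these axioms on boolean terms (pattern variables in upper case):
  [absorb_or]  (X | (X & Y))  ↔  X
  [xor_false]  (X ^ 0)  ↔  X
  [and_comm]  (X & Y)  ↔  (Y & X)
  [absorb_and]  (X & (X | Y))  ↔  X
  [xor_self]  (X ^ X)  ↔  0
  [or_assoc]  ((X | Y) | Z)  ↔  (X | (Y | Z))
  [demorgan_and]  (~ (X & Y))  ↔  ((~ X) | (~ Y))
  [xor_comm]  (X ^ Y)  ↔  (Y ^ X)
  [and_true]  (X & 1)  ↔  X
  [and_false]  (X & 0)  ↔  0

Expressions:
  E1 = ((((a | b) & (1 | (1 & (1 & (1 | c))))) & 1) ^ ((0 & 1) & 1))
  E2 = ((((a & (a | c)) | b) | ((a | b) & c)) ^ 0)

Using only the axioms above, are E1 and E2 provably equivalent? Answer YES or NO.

YES

(1) (1 & (1 | c))  =[absorb_and →]=  1    ⊢ ((((a | b) & (1 | (1 & 1))) & 1) ^ ((0 & 1) & 1))
(2) (((a | b) & (1 | (1 & 1))) & 1)  =[and_true →]=  ((a | b) & (1 | (1 & 1)))    ⊢ (((a | b) & (1 | (1 & 1))) ^ ((0 & 1) & 1))
(3) (0 & 1)  =[and_true →]=  0    ⊢ (((a | b) & (1 | (1 & 1))) ^ (0 & 1))
(4) (1 | (1 & 1))  =[absorb_or →]=  1    ⊢ (((a | b) & 1) ^ (0 & 1))
(5) (0 & 1)  =[and_true →]=  0    ⊢ (((a | b) & 1) ^ 0)
(6) (((a | b) & 1) ^ 0)  =[xor_false →]=  ((a | b) & 1)
(7) ((a | b) & 1)  =[and_true →]=  (a | b)
(8) (a | b)  =[xor_false ←]=  ((a | b) ^ 0)
(9) (a | b)  =[absorb_or ←]=  ((a | b) | ((a | b) & c))    ⊢ (((a | b) | ((a | b) & c)) ^ 0)
(10) a  =[absorb_and ←]=  (a & (a | c))    ⊢ E2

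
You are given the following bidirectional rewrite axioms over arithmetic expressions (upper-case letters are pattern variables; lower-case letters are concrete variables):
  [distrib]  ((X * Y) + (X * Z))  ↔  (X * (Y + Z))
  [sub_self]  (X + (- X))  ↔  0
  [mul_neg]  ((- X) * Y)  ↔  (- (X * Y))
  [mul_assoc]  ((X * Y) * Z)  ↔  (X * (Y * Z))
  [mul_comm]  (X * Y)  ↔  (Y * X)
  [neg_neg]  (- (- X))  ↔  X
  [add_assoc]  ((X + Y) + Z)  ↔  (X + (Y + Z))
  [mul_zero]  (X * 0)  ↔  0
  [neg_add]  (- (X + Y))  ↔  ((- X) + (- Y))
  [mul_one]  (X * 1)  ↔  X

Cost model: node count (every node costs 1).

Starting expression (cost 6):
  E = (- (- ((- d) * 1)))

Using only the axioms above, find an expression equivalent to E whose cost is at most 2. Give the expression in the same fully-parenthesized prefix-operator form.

step 1: mul_neg (→) rewrites ((- d) * 1) into (- (d * 1)), now (- (- (- (d * 1))))
step 2: neg_neg (→) rewrites (- (- (- (d * 1)))) into (- (d * 1))
step 3: mul_one (→) rewrites (d * 1) into d, reaching cost 2 (bound 2)

(- d)   [cost 2]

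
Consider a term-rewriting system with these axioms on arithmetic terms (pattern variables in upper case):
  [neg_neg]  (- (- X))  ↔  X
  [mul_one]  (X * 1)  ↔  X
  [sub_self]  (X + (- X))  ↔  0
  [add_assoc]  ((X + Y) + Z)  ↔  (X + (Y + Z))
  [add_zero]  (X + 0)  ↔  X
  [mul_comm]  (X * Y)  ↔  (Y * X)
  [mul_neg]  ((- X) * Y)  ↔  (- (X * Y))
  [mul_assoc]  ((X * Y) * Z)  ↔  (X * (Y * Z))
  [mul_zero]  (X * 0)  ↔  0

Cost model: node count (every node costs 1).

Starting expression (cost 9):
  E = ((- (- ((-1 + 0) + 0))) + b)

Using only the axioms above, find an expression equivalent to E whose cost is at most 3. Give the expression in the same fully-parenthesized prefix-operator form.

(1) ((-1 + 0) + 0)  =[add_zero →]=  (-1 + 0)    ⊢ ((- (- (-1 + 0))) + b)
(2) (-1 + 0)  =[add_zero →]=  -1    ⊢ ((- (- -1)) + b)
(3) (- (- -1))  =[neg_neg →]=  -1    ⊢ cost 3, within 3

(-1 + b)   [cost 3]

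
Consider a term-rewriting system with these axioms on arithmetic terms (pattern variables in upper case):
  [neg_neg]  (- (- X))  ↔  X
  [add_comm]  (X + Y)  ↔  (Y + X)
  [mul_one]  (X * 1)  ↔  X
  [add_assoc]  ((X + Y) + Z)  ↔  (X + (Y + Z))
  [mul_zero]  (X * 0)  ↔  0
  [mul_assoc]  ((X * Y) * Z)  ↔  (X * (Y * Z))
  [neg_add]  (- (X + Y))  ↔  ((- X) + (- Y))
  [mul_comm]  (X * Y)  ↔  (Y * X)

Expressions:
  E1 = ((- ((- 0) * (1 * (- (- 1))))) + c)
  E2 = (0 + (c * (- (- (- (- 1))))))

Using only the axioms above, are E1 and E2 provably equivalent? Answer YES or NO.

YES

1. [neg_neg →] (- (- 1))  →  1;  E1 = ((- ((- 0) * (1 * 1))) + c)
2. [mul_one →] (1 * 1)  →  1;  E1 = ((- ((- 0) * 1)) + c)
3. [mul_one →] ((- 0) * 1)  →  (- 0);  E1 = ((- (- 0)) + c)
4. [neg_neg →] (- (- 0))  →  0;  E1 = (0 + c)
5. [mul_one ←] c  →  (c * 1);  E1 = (0 + (c * 1))
6. [neg_neg ←] 1  →  (- (- 1));  E1 = (0 + (c * (- (- 1))))
7. [neg_neg ←] 1  →  (- (- 1));  this is E2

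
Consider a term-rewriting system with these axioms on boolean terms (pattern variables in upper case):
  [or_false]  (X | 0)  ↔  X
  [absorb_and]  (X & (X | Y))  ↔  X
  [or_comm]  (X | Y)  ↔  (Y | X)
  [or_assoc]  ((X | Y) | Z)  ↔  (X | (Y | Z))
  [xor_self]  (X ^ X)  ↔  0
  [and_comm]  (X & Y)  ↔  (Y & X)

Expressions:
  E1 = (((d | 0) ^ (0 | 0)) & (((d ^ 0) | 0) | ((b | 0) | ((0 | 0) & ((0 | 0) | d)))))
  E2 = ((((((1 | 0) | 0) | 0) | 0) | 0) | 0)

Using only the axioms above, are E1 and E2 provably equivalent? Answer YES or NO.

All listed rules preserve value, hence provable equivalence implies equal values everywhere; look for a separating assignment.
b=0, d=0 gives E1 ↦ 0, E2 ↦ 1; values differ ⇒ not provably equivalent.

NO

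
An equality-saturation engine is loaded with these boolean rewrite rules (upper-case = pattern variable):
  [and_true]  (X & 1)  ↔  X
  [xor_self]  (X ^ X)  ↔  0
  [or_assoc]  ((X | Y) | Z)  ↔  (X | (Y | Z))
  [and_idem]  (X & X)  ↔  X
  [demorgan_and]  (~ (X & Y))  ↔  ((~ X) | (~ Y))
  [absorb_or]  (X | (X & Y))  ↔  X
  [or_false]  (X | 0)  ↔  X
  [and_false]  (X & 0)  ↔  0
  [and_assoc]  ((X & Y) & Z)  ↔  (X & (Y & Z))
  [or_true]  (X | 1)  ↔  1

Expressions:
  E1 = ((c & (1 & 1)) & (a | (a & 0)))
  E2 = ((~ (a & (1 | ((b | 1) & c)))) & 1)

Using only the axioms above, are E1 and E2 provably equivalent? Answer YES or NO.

NO

Every axiom is a valid identity, so a rewrite proof would force E1 and E2 to agree under every assignment.
At a=0, b=0, c=0: E1 = 0 but E2 = 1; they differ, so no derivation exists.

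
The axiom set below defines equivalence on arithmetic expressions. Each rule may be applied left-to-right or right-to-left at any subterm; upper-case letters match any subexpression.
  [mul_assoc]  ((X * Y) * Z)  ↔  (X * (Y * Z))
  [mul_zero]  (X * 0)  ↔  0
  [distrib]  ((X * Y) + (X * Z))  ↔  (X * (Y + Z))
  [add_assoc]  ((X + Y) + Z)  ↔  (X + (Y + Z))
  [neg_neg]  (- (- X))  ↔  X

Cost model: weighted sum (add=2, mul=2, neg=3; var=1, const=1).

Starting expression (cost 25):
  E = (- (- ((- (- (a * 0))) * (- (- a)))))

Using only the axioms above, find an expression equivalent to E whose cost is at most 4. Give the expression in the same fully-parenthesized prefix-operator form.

(0 * a)   [cost 4]

step 1: neg_neg (→) rewrites (- (- (a * 0))) into (a * 0), now (- (- ((a * 0) * (- (- a)))))
step 2: mul_zero (→) rewrites (a * 0) into 0, now (- (- (0 * (- (- a)))))
step 3: neg_neg (→) rewrites (- (- (0 * (- (- a))))) into (0 * (- (- a)))
step 4: neg_neg (→) rewrites (- (- a)) into a, reaching cost 4 (bound 4)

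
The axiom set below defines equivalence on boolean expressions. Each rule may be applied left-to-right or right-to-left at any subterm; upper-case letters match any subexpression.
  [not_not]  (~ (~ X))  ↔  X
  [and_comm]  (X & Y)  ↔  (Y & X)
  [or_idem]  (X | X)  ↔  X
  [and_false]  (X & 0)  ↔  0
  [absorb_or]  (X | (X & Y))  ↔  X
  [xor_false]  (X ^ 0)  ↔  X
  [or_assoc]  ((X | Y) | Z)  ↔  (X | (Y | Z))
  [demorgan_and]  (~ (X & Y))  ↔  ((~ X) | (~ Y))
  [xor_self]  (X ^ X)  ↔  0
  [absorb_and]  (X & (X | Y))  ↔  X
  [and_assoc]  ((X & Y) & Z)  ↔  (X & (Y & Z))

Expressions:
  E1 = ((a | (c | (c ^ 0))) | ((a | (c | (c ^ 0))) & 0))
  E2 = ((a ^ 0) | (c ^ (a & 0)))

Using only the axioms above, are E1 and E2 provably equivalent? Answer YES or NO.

YES

(1) ((a | (c | (c ^ 0))) | ((a | (c | (c ^ 0))) & 0))  =[absorb_or →]=  (a | (c | (c ^ 0)))
(2) (c ^ 0)  =[xor_false →]=  c    ⊢ (a | (c | c))
(3) (c | c)  =[or_idem →]=  c    ⊢ (a | c)
(4) a  =[xor_false ←]=  (a ^ 0)    ⊢ ((a ^ 0) | c)
(5) c  =[xor_false ←]=  (c ^ 0)    ⊢ ((a ^ 0) | (c ^ 0))
(6) 0  =[and_false ←]=  (a & 0)    ⊢ E2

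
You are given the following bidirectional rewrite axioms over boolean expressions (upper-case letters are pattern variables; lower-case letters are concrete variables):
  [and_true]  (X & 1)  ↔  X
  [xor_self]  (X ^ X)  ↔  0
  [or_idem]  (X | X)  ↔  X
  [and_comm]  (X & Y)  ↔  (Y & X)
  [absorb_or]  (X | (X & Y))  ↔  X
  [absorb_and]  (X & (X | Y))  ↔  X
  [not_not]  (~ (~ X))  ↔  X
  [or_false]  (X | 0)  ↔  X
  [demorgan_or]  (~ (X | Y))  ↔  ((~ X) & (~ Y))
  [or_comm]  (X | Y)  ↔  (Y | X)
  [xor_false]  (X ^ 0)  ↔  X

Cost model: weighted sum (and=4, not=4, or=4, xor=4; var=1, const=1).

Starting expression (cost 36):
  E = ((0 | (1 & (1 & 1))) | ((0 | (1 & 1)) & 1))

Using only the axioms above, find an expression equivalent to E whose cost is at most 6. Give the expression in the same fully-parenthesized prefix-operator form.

1. [and_true →] (1 & 1)  →  1;  E = ((0 | (1 & 1)) | ((0 | (1 & 1)) & 1))
2. [absorb_or →] ((0 | (1 & 1)) | ((0 | (1 & 1)) & 1))  →  (0 | (1 & 1))
3. [and_true →] (1 & 1)  →  1;  cost 6 ≤ 6, done

(0 | 1)   [cost 6]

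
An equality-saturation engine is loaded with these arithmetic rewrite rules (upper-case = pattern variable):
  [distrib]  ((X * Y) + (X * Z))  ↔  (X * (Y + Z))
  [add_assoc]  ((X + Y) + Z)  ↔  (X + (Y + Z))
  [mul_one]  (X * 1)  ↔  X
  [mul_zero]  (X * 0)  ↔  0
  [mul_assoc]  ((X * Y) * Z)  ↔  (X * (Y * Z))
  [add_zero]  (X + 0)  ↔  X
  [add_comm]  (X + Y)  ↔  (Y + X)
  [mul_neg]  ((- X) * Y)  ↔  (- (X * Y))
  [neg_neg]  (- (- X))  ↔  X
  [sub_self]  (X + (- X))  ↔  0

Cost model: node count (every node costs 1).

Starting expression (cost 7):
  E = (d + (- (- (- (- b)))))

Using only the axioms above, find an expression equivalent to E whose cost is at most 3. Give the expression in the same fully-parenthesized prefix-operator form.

(d + b)   [cost 3]

(1) (- (- (- b)))  =[neg_neg →]=  (- b)    ⊢ (d + (- (- b)))
(2) (- (- b))  =[neg_neg →]=  b    ⊢ cost 3, within 3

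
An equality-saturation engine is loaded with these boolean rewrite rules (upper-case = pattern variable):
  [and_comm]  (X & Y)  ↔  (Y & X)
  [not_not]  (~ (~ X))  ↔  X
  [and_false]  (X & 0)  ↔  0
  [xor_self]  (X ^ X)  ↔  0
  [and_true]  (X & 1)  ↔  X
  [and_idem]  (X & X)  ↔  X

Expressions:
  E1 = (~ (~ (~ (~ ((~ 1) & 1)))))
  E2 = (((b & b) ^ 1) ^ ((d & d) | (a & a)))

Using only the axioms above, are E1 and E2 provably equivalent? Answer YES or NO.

Every axiom is a valid identity, so a rewrite proof would force E1 and E2 to agree under every assignment.
At a=0, b=0, d=0: E1 = 0 but E2 = 1; they differ, so no derivation exists.

NO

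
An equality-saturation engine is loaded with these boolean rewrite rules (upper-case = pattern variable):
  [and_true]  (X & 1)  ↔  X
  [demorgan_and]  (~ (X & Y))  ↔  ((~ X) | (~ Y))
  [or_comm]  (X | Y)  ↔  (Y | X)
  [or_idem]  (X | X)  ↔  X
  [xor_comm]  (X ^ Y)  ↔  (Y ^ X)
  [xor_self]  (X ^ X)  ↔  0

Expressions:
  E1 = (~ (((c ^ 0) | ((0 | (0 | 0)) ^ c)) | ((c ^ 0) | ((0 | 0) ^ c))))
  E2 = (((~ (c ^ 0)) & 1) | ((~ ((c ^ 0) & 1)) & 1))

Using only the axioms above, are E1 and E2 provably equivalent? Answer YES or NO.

1. [or_idem →] (0 | 0)  →  0;  E1 = (~ (((c ^ 0) | ((0 | 0) ^ c)) | ((c ^ 0) | ((0 | 0) ^ c))))
2. [or_idem →] (((c ^ 0) | ((0 | 0) ^ c)) | ((c ^ 0) | ((0 | 0) ^ c)))  →  ((c ^ 0) | ((0 | 0) ^ c));  E1 = (~ ((c ^ 0) | ((0 | 0) ^ c)))
3. [or_idem →] (0 | 0)  →  0;  E1 = (~ ((c ^ 0) | (0 ^ c)))
4. [xor_comm →] (0 ^ c)  →  (c ^ 0);  E1 = (~ ((c ^ 0) | (c ^ 0)))
5. [or_idem →] ((c ^ 0) | (c ^ 0))  →  (c ^ 0);  E1 = (~ (c ^ 0))
6. [and_true ←] (~ (c ^ 0))  →  ((~ (c ^ 0)) & 1)
7. [or_idem ←] ((~ (c ^ 0)) & 1)  →  (((~ (c ^ 0)) & 1) | ((~ (c ^ 0)) & 1))
8. [and_true ←] (c ^ 0)  →  ((c ^ 0) & 1);  this is E2

YES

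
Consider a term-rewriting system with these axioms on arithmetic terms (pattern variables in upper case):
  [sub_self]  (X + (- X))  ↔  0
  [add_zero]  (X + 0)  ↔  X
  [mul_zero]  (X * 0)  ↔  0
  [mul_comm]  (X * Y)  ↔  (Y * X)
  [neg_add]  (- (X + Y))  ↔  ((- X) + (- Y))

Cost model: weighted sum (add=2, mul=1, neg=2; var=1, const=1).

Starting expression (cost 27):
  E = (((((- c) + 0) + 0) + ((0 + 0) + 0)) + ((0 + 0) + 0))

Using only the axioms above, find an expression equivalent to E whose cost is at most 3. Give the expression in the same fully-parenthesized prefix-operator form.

(- c)   [cost 3]

(1) ((- c) + 0)  =[add_zero →]=  (- c)    ⊢ ((((- c) + 0) + ((0 + 0) + 0)) + ((0 + 0) + 0))
(2) ((- c) + 0)  =[add_zero →]=  (- c)    ⊢ (((- c) + ((0 + 0) + 0)) + ((0 + 0) + 0))
(3) ((0 + 0) + 0)  =[add_zero →]=  (0 + 0)    ⊢ (((- c) + ((0 + 0) + 0)) + (0 + 0))
(4) (0 + 0)  =[add_zero →]=  0    ⊢ (((- c) + (0 + 0)) + (0 + 0))
(5) (0 + 0)  =[add_zero →]=  0    ⊢ (((- c) + 0) + (0 + 0))
(6) ((- c) + 0)  =[add_zero →]=  (- c)    ⊢ ((- c) + (0 + 0))
(7) (0 + 0)  =[add_zero →]=  0    ⊢ ((- c) + 0)
(8) ((- c) + 0)  =[add_zero →]=  (- c)    ⊢ cost 3, within 3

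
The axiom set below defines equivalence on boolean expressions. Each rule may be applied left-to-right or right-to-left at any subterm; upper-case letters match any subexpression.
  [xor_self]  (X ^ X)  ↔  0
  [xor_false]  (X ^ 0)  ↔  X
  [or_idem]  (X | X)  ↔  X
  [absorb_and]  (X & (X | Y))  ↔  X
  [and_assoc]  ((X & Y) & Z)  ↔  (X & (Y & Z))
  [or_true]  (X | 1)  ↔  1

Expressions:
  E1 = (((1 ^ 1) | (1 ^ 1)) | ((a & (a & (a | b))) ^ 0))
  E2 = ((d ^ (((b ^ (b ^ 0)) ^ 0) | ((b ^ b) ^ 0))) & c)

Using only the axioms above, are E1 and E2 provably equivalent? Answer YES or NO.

All listed rules preserve value, hence provable equivalence implies equal values everywhere; look for a separating assignment.
a=0, b=0, c=1, d=1 gives E1 ↦ 0, E2 ↦ 1; values differ ⇒ not provably equivalent.

NO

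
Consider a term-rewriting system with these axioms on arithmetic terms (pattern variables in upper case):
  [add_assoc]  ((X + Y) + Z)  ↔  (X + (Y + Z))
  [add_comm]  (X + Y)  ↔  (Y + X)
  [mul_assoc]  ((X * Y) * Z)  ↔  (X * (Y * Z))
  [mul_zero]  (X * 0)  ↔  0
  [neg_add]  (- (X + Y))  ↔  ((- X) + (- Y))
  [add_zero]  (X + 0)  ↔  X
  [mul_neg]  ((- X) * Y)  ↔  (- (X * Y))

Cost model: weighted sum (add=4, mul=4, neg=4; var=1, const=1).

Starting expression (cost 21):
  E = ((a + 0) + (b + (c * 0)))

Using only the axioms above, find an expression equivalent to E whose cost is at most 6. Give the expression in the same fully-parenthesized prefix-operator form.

(a + b)   [cost 6]

1. [add_zero →] (a + 0)  →  a;  E = (a + (b + (c * 0)))
2. [mul_zero →] (c * 0)  →  0;  E = (a + (b + 0))
3. [add_zero →] (b + 0)  →  b;  cost 6 ≤ 6, done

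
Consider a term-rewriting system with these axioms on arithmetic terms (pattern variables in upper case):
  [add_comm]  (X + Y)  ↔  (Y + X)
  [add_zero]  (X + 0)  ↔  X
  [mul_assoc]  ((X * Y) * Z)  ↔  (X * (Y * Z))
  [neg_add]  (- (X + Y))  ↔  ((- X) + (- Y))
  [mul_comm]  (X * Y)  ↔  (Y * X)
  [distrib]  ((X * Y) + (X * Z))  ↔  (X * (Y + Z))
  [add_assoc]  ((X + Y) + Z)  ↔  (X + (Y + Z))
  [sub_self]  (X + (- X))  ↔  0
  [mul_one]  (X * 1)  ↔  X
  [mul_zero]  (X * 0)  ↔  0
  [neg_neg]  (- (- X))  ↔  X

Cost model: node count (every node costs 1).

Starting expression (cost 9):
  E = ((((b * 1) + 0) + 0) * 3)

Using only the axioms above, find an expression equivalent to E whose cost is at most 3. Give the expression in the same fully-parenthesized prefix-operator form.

1. [add_zero →] (((b * 1) + 0) + 0)  →  ((b * 1) + 0);  E = (((b * 1) + 0) * 3)
2. [mul_one →] (b * 1)  →  b;  E = ((b + 0) * 3)
3. [add_zero →] (b + 0)  →  b;  cost 3 ≤ 3, done

(b * 3)   [cost 3]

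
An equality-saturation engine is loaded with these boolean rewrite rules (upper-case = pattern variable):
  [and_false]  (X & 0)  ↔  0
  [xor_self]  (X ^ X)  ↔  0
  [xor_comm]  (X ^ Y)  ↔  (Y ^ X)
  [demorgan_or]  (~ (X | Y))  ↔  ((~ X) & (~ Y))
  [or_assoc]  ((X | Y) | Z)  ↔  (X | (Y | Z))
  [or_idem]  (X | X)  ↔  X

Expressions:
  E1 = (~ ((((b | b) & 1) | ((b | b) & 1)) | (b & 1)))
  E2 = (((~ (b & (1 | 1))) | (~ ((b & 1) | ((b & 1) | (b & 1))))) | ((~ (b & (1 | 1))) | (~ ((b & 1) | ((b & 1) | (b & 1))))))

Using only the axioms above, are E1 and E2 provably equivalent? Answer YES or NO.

(1) (((b | b) & 1) | ((b | b) & 1))  =[or_idem →]=  ((b | b) & 1)    ⊢ (~ (((b | b) & 1) | (b & 1)))
(2) (b | b)  =[or_idem →]=  b    ⊢ (~ ((b & 1) | (b & 1)))
(3) ((b & 1) | (b & 1))  =[or_idem →]=  (b & 1)    ⊢ (~ (b & 1))
(4) (~ (b & 1))  =[or_idem ←]=  ((~ (b & 1)) | (~ (b & 1)))
(5) (b & 1)  =[or_idem ←]=  ((b & 1) | (b & 1))    ⊢ ((~ (b & 1)) | (~ ((b & 1) | (b & 1))))
(6) 1  =[or_idem ←]=  (1 | 1)    ⊢ ((~ (b & (1 | 1))) | (~ ((b & 1) | (b & 1))))
(7) (b & 1)  =[or_idem ←]=  ((b & 1) | (b & 1))    ⊢ ((~ (b & (1 | 1))) | (~ ((b & 1) | ((b & 1) | (b & 1)))))
(8) ((~ (b & (1 | 1))) | (~ ((b & 1) | ((b & 1) | (b & 1)))))  =[or_idem ←]=  (((~ (b & (1 | 1))) | (~ ((b & 1) | ((b & 1) | (b & 1))))) | ((~ (b & (1 | 1))) | (~ ((b & 1) | ((b & 1) | (b & 1))))))    ⊢ E2

YES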